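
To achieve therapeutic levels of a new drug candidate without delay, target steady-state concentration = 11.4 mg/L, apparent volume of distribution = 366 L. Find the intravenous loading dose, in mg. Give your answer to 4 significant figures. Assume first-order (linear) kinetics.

LD = Css × Vd = 11.4 × 366 = 4172 mg

4172 mg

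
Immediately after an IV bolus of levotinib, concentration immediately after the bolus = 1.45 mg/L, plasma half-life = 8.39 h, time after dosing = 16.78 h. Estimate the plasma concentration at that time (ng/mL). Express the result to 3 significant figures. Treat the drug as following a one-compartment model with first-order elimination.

k = ln2 / t½ = 0.693147 / 8.39 = 0.08262 h⁻¹
t / t½ = 16.78 / 8.39 = 2 half-lives
C = C₀ × (1/2)^2 = 1.450 × 0.2500 = 0.3625 mg/L
Convert: 0.3625 mg/L × 1000 = 362.5 ng/mL

363 ng/mL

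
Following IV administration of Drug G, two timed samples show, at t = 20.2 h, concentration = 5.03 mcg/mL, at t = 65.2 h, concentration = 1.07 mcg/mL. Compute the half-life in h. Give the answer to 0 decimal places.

20 h

k = ln(C₁/C₂) / (t₂ − t₁) = ln(5.03/1.07) / (65.2 − 20.2)
  = 1.548 / 45.00 = 0.03440 h⁻¹
t½ = ln2 / k = 0.693147 / 0.03440 = 20.15 h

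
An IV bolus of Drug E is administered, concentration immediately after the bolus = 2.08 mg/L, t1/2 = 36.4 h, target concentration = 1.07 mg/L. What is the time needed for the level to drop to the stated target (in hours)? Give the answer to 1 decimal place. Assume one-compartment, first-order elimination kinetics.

k = ln2 / t½ = 0.693147 / 36.4 = 0.01904 h⁻¹
t = ln(C₀ / C) / k = ln(2.080 / 1.07) / 0.01904
  = ln(1.944) / 0.01904 = 0.6647 / 0.01904 = 34.91 h

34.9 h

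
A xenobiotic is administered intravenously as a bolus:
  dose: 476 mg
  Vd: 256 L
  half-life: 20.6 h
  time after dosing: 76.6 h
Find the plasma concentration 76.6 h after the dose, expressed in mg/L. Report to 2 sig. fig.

C₀ = Dose / Vd = 476.0 / 256 = 1.859 mg/L
k = ln2 / t½ = 0.693147 / 20.6 = 0.03365 h⁻¹
C = C₀ · e^(−k·t) = 1.859 × e^(−0.03365 × 76.6)
  = 1.859 × 0.07596 = 0.1412 mg/L

0.14 mg/L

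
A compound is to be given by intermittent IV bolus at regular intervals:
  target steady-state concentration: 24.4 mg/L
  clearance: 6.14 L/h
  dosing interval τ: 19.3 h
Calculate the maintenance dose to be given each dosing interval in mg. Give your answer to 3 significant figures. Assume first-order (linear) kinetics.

At steady state, Dose/τ = Css × CL.
Dose = Css × CL × τ = 24.4 × 6.140 × 19.3 = 2891 mg

2890 mg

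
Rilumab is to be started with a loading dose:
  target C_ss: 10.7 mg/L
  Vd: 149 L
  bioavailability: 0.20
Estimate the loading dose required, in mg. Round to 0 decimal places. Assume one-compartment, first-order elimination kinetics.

7972 mg

LD = Css × Vd / F = 10.7 × 149 / 0.20 = 7972 mg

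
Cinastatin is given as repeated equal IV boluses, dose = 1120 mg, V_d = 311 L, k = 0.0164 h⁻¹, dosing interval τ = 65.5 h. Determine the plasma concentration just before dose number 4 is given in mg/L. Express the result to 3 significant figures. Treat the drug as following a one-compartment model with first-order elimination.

C₀ per dose = Dose / Vd = 1120 / 311 = 3.601 mg/L
Fraction remaining after one interval: r = e^(−kτ) = e^(−0.01640 × 65.5) = 0.3416
Before dose 4, 3 doses have been given (aged 1τ, 2τ, 3τ).
C_trough = C₀ × (r + r² + … + r^3) = C₀ × r(1−r^3)/(1−r)
        = 3.601 × 0.3416 × (1 − 0.03986) / (1 − 0.3416) = 1.794 mg/L

1.79 mg/L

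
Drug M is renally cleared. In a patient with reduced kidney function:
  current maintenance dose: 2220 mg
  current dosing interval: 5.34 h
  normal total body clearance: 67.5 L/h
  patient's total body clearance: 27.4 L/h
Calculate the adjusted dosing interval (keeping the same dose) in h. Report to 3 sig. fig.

13.2 h

To keep the same average steady-state level, dosing rate must scale with clearance.
CL ratio = 27.4 / 67.5 = 0.4059
New interval (same dose) = 5.34 / 0.4059 = 13.16 h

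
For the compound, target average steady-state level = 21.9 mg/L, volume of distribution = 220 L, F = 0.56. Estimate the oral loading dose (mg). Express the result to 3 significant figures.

8600 mg

LD = Css × Vd / F = 21.9 × 220 / 0.56 = 8604 mg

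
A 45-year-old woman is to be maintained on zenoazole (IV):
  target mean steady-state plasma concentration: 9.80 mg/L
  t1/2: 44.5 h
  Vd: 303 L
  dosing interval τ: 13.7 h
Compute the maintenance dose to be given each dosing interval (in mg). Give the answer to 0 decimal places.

634 mg

k = ln2 / t½ = 0.693147 / 44.5 = 0.01558 h⁻¹
CL = k × Vd = 0.01558 × 303 = 4.721 L/h
At steady state, Dose/τ = Css × CL.
Dose = Css × CL × τ = 9.80 × 4.721 × 13.7 = 633.8 mg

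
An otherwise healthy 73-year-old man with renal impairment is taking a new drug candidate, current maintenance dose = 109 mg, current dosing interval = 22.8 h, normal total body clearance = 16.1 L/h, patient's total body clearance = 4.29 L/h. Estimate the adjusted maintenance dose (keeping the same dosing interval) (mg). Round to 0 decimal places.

29 mg

To keep the same average steady-state level, dosing rate must scale with clearance.
CL ratio = 4.29 / 16.1 = 0.2665
New dose (same interval) = 109 × 0.2665 = 29.05 mg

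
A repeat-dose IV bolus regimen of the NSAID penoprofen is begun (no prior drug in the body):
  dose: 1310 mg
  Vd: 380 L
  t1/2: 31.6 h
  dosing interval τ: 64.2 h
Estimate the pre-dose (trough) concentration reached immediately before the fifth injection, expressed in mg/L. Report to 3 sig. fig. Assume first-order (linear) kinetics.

1.11 mg/L

C₀ per dose = Dose / Vd = 1310 / 380 = 3.447 mg/L
k = ln2 / t½ = 0.693147 / 31.6 = 0.02194 h⁻¹
Fraction remaining after one interval: r = e^(−kτ) = e^(−0.02194 × 64.2) = 0.2445
Before dose 5, 4 doses have been given (aged 1τ, 2τ, 3τ, 4τ).
C_trough = C₀ × (r + r² + … + r^4) = C₀ × r(1−r^4)/(1−r)
        = 3.447 × 0.2445 × (1 − 0.003574) / (1 − 0.2445) = 1.112 mg/L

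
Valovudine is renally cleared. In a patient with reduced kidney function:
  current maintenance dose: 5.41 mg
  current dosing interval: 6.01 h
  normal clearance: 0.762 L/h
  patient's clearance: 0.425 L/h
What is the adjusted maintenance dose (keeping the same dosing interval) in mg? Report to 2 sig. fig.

To keep the same average steady-state level, dosing rate must scale with clearance.
CL ratio = 0.425 / 0.762 = 0.5577
New dose (same interval) = 5.41 × 0.5577 = 3.017 mg

3.0 mg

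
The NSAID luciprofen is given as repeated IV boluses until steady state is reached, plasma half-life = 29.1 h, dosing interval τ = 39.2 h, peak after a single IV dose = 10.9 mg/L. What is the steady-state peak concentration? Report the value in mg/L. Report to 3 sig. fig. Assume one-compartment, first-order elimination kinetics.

18.0 mg/L

k = ln2 / t½ = 0.693147 / 29.1 = 0.02382 h⁻¹
e^(−kτ) = e^(−0.02382 × 39.2) = 0.3931
Accumulation ratio R = 1 / (1 − e^(−kτ)) = 1 / (1 − 0.3931) = 1.648
Steady-state peak = C₀ × R = 10.9 × 1.648 = 17.96 mg/L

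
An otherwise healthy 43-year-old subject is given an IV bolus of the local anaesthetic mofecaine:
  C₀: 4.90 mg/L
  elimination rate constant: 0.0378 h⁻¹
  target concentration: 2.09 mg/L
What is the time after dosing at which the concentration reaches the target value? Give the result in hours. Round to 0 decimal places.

23 h

t = ln(C₀ / C) / k = ln(4.900 / 2.09) / 0.03780
  = ln(2.344) / 0.03780 = 0.8519 / 0.03780 = 22.54 h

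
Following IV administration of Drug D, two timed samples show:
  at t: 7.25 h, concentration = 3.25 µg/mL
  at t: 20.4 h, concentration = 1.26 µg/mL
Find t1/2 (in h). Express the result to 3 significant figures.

9.62 h

k = ln(C₁/C₂) / (t₂ − t₁) = ln(3.25/1.26) / (20.4 − 7.25)
  = 0.9475 / 13.15 = 0.07205 h⁻¹
t½ = ln2 / k = 0.693147 / 0.07205 = 9.620 h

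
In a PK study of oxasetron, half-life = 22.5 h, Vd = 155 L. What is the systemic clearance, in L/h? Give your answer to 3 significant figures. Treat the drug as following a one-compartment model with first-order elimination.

k = ln2 / t½ = 0.693147 / 22.5 = 0.03081 h⁻¹
CL = k × Vd = 0.03081 × 155 = 4.776 L/h

4.78 L/h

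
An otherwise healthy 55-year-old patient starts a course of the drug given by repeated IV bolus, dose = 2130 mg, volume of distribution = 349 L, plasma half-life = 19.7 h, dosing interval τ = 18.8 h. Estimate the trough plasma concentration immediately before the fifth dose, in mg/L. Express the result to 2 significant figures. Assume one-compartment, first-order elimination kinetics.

6.0 mg/L

C₀ per dose = Dose / Vd = 2130 / 349 = 6.103 mg/L
k = ln2 / t½ = 0.693147 / 19.7 = 0.03519 h⁻¹
Fraction remaining after one interval: r = e^(−kτ) = e^(−0.03519 × 18.8) = 0.5160
Before dose 5, 4 doses have been given (aged 1τ, 2τ, 3τ, 4τ).
C_trough = C₀ × (r + r² + … + r^4) = C₀ × r(1−r^4)/(1−r)
        = 6.103 × 0.5160 × (1 − 0.07089) / (1 − 0.5160) = 6.045 mg/L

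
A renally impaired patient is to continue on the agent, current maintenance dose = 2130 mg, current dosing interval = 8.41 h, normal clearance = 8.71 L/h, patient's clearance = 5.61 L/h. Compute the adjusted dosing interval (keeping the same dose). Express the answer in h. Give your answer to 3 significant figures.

To keep the same average steady-state level, dosing rate must scale with clearance.
CL ratio = 5.61 / 8.71 = 0.6441
New interval (same dose) = 8.41 / 0.6441 = 13.06 h

13.1 h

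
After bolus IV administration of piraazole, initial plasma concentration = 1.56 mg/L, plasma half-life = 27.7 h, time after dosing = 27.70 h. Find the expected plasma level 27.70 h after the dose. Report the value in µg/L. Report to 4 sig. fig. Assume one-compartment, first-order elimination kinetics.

k = ln2 / t½ = 0.693147 / 27.7 = 0.02502 h⁻¹
t / t½ = 27.70 / 27.7 = 1 half-lives
C = C₀ × (1/2)^1 = 1.560 × 0.5000 = 0.7800 mg/L
Convert: 0.7800 mg/L × 1000 = 780.0 µg/L

780.0 µg/L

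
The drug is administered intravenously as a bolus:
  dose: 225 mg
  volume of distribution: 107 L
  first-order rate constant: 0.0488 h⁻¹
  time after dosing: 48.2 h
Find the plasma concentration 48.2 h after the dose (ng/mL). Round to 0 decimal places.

200 ng/mL

C₀ = Dose / Vd = 225.0 / 107 = 2.103 mg/L
C = C₀ · e^(−k·t) = 2.103 × e^(−0.04880 × 48.2)
  = 2.103 × 0.09516 = 0.2001 mg/L
Convert: 0.2001 mg/L × 1000 = 200.1 ng/mL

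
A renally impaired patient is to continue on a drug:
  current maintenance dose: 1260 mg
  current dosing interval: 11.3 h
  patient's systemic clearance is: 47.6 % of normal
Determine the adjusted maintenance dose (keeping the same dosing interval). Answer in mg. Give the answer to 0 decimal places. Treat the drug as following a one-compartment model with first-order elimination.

To keep the same average steady-state level, dosing rate must scale with clearance.
CL ratio = 47.6 / 100 = 0.4760
New dose (same interval) = 1260 × 0.4760 = 599.8 mg

600 mg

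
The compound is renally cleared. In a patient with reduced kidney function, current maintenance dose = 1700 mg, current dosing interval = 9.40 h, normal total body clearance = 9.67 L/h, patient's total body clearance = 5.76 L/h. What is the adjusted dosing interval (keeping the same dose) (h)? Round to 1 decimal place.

15.8 h

To keep the same average steady-state level, dosing rate must scale with clearance.
CL ratio = 5.76 / 9.67 = 0.5957
New interval (same dose) = 9.40 / 0.5957 = 15.78 h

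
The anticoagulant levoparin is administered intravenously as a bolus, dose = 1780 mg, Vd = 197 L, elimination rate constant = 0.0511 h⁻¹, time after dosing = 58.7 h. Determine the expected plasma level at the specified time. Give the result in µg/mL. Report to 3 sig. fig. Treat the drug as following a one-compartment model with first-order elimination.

C₀ = Dose / Vd = 1780 / 197 = 9.036 mg/L
C = C₀ · e^(−k·t) = 9.036 × e^(−0.05110 × 58.7)
  = 9.036 × 0.04981 = 0.4501 mg/L
(0.4501 mg/L = 0.4501 µg/mL)

0.450 µg/mL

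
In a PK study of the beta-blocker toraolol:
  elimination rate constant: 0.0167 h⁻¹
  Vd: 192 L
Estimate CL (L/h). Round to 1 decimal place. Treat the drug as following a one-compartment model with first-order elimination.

CL = k × Vd = 0.0167 × 192 = 3.206 L/h

3.2 L/h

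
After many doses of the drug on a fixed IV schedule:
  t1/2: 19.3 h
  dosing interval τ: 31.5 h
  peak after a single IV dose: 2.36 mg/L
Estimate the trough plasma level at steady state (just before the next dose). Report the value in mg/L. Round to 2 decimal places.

k = ln2 / t½ = 0.693147 / 19.3 = 0.03591 h⁻¹
e^(−kτ) = e^(−0.03591 × 31.5) = 0.3227
Accumulation ratio R = 1 / (1 − e^(−kτ)) = 1 / (1 − 0.3227) = 1.476
Steady-state trough = C₀ × R × e^(−kτ) = 2.36 × 1.476 × 0.3227 = 1.124 mg/L

1.12 mg/L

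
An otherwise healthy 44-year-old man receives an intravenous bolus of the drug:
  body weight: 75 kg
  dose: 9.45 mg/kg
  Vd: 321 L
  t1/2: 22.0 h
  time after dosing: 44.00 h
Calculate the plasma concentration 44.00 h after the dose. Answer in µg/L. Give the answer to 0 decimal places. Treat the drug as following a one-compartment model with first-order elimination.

552 µg/L

Total dose = 9.45 × 75 = 708.8 mg
C₀ = Dose / Vd = 708.8 / 321 = 2.208 mg/L
k = ln2 / t½ = 0.693147 / 22.0 = 0.03151 h⁻¹
t / t½ = 44.00 / 22.0 = 2 half-lives
C = C₀ × (1/2)^2 = 2.208 × 0.2500 = 0.5520 mg/L
Convert: 0.5520 mg/L × 1000 = 552.0 µg/L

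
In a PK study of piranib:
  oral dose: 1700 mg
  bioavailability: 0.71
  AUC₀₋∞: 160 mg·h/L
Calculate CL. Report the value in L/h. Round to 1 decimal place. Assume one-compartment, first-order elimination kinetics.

7.5 L/h

CL = F·Dose / AUC = 0.71 × 1700 / 160 = 7.544 L/h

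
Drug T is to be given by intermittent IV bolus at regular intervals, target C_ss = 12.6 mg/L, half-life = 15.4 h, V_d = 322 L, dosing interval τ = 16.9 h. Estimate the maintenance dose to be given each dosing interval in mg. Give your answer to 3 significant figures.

k = ln2 / t½ = 0.693147 / 15.4 = 0.04501 h⁻¹
CL = k × Vd = 0.04501 × 322 = 14.49 L/h
At steady state, Dose/τ = Css × CL.
Dose = Css × CL × τ = 12.6 × 14.49 × 16.9 = 3086 mg

3090 mg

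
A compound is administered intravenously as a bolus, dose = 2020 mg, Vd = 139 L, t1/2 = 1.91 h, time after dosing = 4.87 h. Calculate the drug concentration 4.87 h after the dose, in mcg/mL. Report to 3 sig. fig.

C₀ = Dose / Vd = 2020 / 139 = 14.53 mg/L
k = ln2 / t½ = 0.693147 / 1.91 = 0.3629 h⁻¹
C = C₀ · e^(−k·t) = 14.53 × e^(−0.3629 × 4.87)
  = 14.53 × 0.1708 = 2.482 mg/L
(2.482 mg/L = 2.482 mcg/mL)

2.48 mcg/mL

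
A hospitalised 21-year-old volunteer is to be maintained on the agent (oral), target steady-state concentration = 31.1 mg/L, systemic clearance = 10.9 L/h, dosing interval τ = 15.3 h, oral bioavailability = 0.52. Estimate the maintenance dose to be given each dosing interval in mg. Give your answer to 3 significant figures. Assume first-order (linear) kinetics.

9970 mg

At steady state, F × (Dose/τ) = Css × CL.
Dose = Css × CL × τ / F = 31.1 × 10.90 × 15.3 / 0.52 = 9974 mg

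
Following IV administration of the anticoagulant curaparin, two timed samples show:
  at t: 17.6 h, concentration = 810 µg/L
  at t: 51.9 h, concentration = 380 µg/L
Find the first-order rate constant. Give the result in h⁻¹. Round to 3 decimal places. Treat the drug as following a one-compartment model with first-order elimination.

k = ln(C₁/C₂) / (t₂ − t₁) = ln(810/380) / (51.9 − 17.6)
  = 0.7569 / 34.30 = 0.02207 h⁻¹

0.022 h⁻¹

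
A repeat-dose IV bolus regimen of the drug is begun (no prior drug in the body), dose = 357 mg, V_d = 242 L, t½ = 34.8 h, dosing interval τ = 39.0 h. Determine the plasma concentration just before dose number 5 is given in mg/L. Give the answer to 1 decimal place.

1.2 mg/L

C₀ per dose = Dose / Vd = 357 / 242 = 1.475 mg/L
k = ln2 / t½ = 0.693147 / 34.8 = 0.01992 h⁻¹
Fraction remaining after one interval: r = e^(−kτ) = e^(−0.01992 × 39.0) = 0.4598
Before dose 5, 4 doses have been given (aged 1τ, 2τ, 3τ, 4τ).
C_trough = C₀ × (r + r² + … + r^4) = C₀ × r(1−r^4)/(1−r)
        = 1.475 × 0.4598 × (1 − 0.04470) / (1 − 0.4598) = 1.199 mg/L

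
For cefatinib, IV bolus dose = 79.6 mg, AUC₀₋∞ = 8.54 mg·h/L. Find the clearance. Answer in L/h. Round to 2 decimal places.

CL = Dose / AUC = 79.6 / 8.54 = 9.321 L/h

9.32 L/h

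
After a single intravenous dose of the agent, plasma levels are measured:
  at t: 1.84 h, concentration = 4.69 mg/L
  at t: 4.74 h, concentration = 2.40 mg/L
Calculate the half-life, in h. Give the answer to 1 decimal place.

k = ln(C₁/C₂) / (t₂ − t₁) = ln(4.69/2.40) / (4.74 − 1.84)
  = 0.6700 / 2.900 = 0.2310 h⁻¹
t½ = ln2 / k = 0.693147 / 0.2310 = 3.001 h

3.0 h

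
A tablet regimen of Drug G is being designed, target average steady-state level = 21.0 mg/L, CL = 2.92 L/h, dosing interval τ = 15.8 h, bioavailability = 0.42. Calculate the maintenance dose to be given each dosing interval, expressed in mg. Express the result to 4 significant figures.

At steady state, F × (Dose/τ) = Css × CL.
Dose = Css × CL × τ / F = 21.0 × 2.920 × 15.8 / 0.42 = 2307 mg

2307 mg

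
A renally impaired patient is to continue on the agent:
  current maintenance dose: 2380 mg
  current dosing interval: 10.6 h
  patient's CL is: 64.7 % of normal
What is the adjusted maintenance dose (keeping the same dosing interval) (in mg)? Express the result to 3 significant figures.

1540 mg

To keep the same average steady-state level, dosing rate must scale with clearance.
CL ratio = 64.7 / 100 = 0.6470
New dose (same interval) = 2380 × 0.6470 = 1540 mg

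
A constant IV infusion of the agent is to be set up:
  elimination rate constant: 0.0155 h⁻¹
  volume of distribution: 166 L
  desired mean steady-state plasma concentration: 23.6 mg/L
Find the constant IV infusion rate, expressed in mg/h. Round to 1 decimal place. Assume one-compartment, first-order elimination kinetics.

CL = k × Vd = 0.01550 × 166 = 2.573 L/h
At steady state, infusion rate R₀ = Css × CL = 23.6 × 2.573 = 60.72 mg/h

60.7 mg/h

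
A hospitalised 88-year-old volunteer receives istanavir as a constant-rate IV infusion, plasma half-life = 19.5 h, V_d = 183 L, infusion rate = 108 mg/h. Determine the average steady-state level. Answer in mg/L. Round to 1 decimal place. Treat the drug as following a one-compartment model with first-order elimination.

k = ln2 / t½ = 0.693147 / 19.5 = 0.03555 h⁻¹
CL = k × Vd = 0.03555 × 183 = 6.506 L/h
At steady state Css = R₀ / CL = 108 / 6.506 = 16.60 mg/L

16.6 mg/L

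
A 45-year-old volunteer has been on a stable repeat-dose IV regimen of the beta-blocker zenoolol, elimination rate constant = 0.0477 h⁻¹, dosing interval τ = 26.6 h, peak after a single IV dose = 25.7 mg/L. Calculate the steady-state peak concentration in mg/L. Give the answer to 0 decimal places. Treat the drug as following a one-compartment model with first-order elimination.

36 mg/L

e^(−kτ) = e^(−0.04770 × 26.6) = 0.2812
Accumulation ratio R = 1 / (1 − e^(−kτ)) = 1 / (1 − 0.2812) = 1.391
Steady-state peak = C₀ × R = 25.7 × 1.391 = 35.75 mg/L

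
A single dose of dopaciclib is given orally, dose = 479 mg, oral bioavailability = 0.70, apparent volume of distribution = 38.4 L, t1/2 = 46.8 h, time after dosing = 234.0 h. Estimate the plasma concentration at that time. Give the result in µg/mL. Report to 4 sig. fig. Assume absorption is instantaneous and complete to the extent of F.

Amount reaching circulation = F × Dose = 0.70 × 479.0 = 335.3 mg
C₀ = F·Dose / Vd = 335.3 / 38.4 = 8.732 mg/L
k = ln2 / t½ = 0.693147 / 46.8 = 0.01481 h⁻¹
t / t½ = 234.0 / 46.8 = 5 half-lives
C = C₀ × (1/2)^5 = 8.732 × 0.03125 = 0.2729 mg/L
(0.2729 mg/L = 0.2729 µg/mL)

0.2729 µg/mL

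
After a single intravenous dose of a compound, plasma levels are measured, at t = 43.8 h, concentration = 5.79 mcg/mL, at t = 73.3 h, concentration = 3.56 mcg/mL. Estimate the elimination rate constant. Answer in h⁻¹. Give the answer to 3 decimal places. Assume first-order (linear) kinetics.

0.016 h⁻¹

k = ln(C₁/C₂) / (t₂ − t₁) = ln(5.79/3.56) / (73.3 − 43.8)
  = 0.4864 / 29.50 = 0.01649 h⁻¹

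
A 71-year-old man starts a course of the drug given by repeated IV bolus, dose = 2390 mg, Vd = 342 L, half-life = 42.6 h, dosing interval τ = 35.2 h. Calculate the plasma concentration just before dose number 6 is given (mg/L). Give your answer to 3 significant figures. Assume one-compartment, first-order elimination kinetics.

8.52 mg/L

C₀ per dose = Dose / Vd = 2390 / 342 = 6.988 mg/L
k = ln2 / t½ = 0.693147 / 42.6 = 0.01627 h⁻¹
Fraction remaining after one interval: r = e^(−kτ) = e^(−0.01627 × 35.2) = 0.5640
Before dose 6, 5 doses have been given (aged 1τ, 2τ, 3τ, 4τ, 5τ).
C_trough = C₀ × (r + r² + … + r^5) = C₀ × r(1−r^5)/(1−r)
        = 6.988 × 0.5640 × (1 − 0.05707) / (1 − 0.5640) = 8.524 mg/L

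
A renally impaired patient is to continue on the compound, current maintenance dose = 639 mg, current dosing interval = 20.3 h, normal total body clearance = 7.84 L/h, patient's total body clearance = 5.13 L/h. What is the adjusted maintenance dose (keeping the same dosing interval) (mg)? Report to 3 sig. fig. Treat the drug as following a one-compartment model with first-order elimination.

418 mg

To keep the same average steady-state level, dosing rate must scale with clearance.
CL ratio = 5.13 / 7.84 = 0.6543
New dose (same interval) = 639 × 0.6543 = 418.1 mg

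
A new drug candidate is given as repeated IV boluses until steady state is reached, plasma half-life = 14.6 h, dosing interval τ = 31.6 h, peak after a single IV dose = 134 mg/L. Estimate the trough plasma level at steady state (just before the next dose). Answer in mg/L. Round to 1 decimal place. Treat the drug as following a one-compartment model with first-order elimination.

k = ln2 / t½ = 0.693147 / 14.6 = 0.04748 h⁻¹
e^(−kτ) = e^(−0.04748 × 31.6) = 0.2230
Accumulation ratio R = 1 / (1 − e^(−kτ)) = 1 / (1 − 0.2230) = 1.287
Steady-state trough = C₀ × R × e^(−kτ) = 134 × 1.287 × 0.2230 = 38.46 mg/L

38.5 mg/L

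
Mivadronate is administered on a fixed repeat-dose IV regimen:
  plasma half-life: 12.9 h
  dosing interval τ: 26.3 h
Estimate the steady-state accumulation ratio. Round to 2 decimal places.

k = ln2 / t½ = 0.693147 / 12.9 = 0.05373 h⁻¹
e^(−kτ) = e^(−0.05373 × 26.3) = 0.2434
Accumulation ratio R = 1 / (1 − e^(−kτ)) = 1 / (1 − 0.2434) = 1.322

1.32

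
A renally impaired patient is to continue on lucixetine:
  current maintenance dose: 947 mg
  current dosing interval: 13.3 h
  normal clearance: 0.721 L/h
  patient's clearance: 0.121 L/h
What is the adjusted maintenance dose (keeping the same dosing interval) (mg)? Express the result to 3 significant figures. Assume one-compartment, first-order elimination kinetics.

159 mg

To keep the same average steady-state level, dosing rate must scale with clearance.
CL ratio = 0.121 / 0.721 = 0.1678
New dose (same interval) = 947 × 0.1678 = 158.9 mg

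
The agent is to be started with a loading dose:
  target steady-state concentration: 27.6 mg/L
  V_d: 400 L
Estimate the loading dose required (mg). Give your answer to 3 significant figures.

11000 mg

LD = Css × Vd = 27.6 × 400 = 11040 mg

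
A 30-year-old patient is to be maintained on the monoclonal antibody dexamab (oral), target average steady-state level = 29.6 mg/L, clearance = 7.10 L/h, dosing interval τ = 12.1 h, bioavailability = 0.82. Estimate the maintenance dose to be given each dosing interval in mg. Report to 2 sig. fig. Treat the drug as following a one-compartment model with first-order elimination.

At steady state, F × (Dose/τ) = Css × CL.
Dose = Css × CL × τ / F = 29.6 × 7.100 × 12.1 / 0.82 = 3101 mg

3100 mg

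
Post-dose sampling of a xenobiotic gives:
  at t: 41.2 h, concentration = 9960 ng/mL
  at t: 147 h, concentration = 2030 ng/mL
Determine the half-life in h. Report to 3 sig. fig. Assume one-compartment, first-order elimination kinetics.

k = ln(C₁/C₂) / (t₂ − t₁) = ln(9960/2030) / (147 − 41.2)
  = 1.591 / 105.8 = 0.01504 h⁻¹
t½ = ln2 / k = 0.693147 / 0.01504 = 46.09 h

46.1 h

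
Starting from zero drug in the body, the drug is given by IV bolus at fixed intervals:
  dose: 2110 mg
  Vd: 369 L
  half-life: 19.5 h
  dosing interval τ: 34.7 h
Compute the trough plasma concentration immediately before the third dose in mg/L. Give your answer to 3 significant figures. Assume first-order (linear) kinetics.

C₀ per dose = Dose / Vd = 2110 / 369 = 5.718 mg/L
k = ln2 / t½ = 0.693147 / 19.5 = 0.03555 h⁻¹
Fraction remaining after one interval: r = e^(−kτ) = e^(−0.03555 × 34.7) = 0.2912
Before dose 3, 2 doses have been given (aged 1τ, 2τ).
C_trough = C₀ × (r + r²) = 5.718 × (0.2912 + 0.08480) = 2.150 mg/L

2.15 mg/L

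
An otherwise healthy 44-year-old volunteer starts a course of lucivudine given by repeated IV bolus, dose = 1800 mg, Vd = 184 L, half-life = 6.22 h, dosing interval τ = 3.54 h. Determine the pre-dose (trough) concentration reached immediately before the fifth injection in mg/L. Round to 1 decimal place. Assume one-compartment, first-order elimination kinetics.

C₀ per dose = Dose / Vd = 1800 / 184 = 9.783 mg/L
k = ln2 / t½ = 0.693147 / 6.22 = 0.1114 h⁻¹
Fraction remaining after one interval: r = e^(−kτ) = e^(−0.1114 × 3.54) = 0.6741
Before dose 5, 4 doses have been given (aged 1τ, 2τ, 3τ, 4τ).
C_trough = C₀ × (r + r² + … + r^4) = C₀ × r(1−r^4)/(1−r)
        = 9.783 × 0.6741 × (1 − 0.2065) / (1 − 0.6741) = 16.06 mg/L

16.1 mg/L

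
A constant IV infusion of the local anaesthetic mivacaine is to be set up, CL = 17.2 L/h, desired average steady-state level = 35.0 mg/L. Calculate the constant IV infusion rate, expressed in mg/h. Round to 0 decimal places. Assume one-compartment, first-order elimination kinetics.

At steady state, infusion rate R₀ = Css × CL = 35.0 × 17.20 = 602.0 mg/h

602 mg/h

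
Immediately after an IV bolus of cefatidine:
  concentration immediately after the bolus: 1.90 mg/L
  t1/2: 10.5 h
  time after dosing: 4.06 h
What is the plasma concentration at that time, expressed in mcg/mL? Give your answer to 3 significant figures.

1.45 mcg/mL

k = ln2 / t½ = 0.693147 / 10.5 = 0.06601 h⁻¹
C = C₀ · e^(−k·t) = 1.900 × e^(−0.06601 × 4.06)
  = 1.900 × 0.7649 = 1.453 mg/L
(1.453 mg/L = 1.453 mcg/mL)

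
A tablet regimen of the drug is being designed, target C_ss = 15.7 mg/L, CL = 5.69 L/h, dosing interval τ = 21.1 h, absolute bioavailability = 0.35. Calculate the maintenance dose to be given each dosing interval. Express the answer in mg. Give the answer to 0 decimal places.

5386 mg

At steady state, F × (Dose/τ) = Css × CL.
Dose = Css × CL × τ / F = 15.7 × 5.690 × 21.1 / 0.35 = 5386 mg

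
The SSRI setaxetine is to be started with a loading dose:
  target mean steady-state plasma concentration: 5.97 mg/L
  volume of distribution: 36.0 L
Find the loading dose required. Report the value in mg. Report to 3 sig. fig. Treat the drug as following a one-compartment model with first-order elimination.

LD = Css × Vd = 5.97 × 36.0 = 214.9 mg

215 mg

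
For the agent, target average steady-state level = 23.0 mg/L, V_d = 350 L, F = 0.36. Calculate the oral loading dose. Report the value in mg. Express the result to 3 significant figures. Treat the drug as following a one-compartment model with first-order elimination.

22400 mg

LD = Css × Vd / F = 23.0 × 350 / 0.36 = 22360 mg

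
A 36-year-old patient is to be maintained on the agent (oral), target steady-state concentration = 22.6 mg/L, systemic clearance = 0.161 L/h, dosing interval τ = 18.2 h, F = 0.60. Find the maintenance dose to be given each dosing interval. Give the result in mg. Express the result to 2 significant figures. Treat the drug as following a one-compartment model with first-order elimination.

110 mg

At steady state, F × (Dose/τ) = Css × CL.
Dose = Css × CL × τ / F = 22.6 × 0.1610 × 18.2 / 0.60 = 110.4 mg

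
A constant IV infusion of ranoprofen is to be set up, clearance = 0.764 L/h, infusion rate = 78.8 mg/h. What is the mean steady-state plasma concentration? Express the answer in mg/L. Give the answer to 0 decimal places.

103 mg/L

At steady state Css = R₀ / CL = 78.8 / 0.7640 = 103.1 mg/L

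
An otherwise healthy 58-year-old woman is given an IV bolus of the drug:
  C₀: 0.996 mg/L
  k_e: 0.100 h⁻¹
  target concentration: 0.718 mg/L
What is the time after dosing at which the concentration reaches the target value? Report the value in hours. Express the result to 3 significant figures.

3.27 h

t = ln(C₀ / C) / k = ln(0.9960 / 0.718) / 0.1000
  = ln(1.387) / 0.1000 = 0.3271 / 0.1000 = 3.271 h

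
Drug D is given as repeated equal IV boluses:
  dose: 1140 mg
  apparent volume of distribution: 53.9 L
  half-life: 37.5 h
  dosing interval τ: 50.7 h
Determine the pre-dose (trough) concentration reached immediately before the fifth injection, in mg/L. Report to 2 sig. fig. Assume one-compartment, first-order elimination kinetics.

C₀ per dose = Dose / Vd = 1140 / 53.9 = 21.15 mg/L
k = ln2 / t½ = 0.693147 / 37.5 = 0.01848 h⁻¹
Fraction remaining after one interval: r = e^(−kτ) = e^(−0.01848 × 50.7) = 0.3918
Before dose 5, 4 doses have been given (aged 1τ, 2τ, 3τ, 4τ).
C_trough = C₀ × (r + r² + … + r^4) = C₀ × r(1−r^4)/(1−r)
        = 21.15 × 0.3918 × (1 − 0.02356) / (1 − 0.3918) = 13.30 mg/L

13 mg/L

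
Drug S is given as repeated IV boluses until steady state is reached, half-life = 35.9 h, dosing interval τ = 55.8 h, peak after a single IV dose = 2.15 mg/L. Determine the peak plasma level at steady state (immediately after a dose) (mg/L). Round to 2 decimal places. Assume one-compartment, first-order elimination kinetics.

3.26 mg/L

k = ln2 / t½ = 0.693147 / 35.9 = 0.01931 h⁻¹
e^(−kτ) = e^(−0.01931 × 55.8) = 0.3404
Accumulation ratio R = 1 / (1 − e^(−kτ)) = 1 / (1 − 0.3404) = 1.516
Steady-state peak = C₀ × R = 2.15 × 1.516 = 3.259 mg/L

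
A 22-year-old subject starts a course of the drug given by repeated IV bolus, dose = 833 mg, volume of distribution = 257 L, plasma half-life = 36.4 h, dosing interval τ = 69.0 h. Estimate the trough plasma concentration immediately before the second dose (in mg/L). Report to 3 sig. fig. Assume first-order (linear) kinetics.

0.871 mg/L

C₀ per dose = Dose / Vd = 833 / 257 = 3.241 mg/L
k = ln2 / t½ = 0.693147 / 36.4 = 0.01904 h⁻¹
Fraction remaining after one interval: r = e^(−kτ) = e^(−0.01904 × 69.0) = 0.2688
Before dose 2, 1 dose has been given (aged 1τ).
C_trough = C₀ × r = 3.241 × 0.2688 = 0.8712 mg/L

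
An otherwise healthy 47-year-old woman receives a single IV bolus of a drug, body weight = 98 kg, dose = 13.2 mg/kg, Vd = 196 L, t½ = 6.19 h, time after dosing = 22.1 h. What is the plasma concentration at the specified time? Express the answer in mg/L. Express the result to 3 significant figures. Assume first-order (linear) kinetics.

0.556 mg/L

Total dose = 13.2 × 98 = 1294 mg
C₀ = Dose / Vd = 1294 / 196 = 6.602 mg/L
k = ln2 / t½ = 0.693147 / 6.19 = 0.1120 h⁻¹
C = C₀ · e^(−k·t) = 6.602 × e^(−0.1120 × 22.1)
  = 6.602 × 0.08415 = 0.5556 mg/L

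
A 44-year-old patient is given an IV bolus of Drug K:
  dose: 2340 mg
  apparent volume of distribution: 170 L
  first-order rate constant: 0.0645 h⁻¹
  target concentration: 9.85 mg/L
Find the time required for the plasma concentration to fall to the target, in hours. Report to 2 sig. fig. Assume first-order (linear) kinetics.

C₀ = Dose / Vd = 2340 / 170 = 13.76 mg/L
t = ln(C₀ / C) / k = ln(13.76 / 9.85) / 0.06450
  = ln(1.397) / 0.06450 = 0.3343 / 0.06450 = 5.183 h

5.2 h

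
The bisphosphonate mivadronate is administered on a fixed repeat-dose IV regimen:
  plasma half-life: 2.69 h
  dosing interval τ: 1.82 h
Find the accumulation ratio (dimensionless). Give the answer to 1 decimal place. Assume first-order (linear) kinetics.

2.7

k = ln2 / t½ = 0.693147 / 2.69 = 0.2577 h⁻¹
e^(−kτ) = e^(−0.2577 × 1.82) = 0.6256
Accumulation ratio R = 1 / (1 − e^(−kτ)) = 1 / (1 − 0.6256) = 2.671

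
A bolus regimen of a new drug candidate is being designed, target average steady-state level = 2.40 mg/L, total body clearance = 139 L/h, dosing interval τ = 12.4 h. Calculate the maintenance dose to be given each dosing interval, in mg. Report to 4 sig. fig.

4137 mg

At steady state, Dose/τ = Css × CL.
Dose = Css × CL × τ = 2.40 × 139.0 × 12.4 = 4137 mg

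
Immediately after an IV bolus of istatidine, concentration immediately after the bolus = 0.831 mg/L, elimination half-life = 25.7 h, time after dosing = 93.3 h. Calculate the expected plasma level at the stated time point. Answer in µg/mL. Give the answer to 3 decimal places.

k = ln2 / t½ = 0.693147 / 25.7 = 0.02697 h⁻¹
C = C₀ · e^(−k·t) = 0.8310 × e^(−0.02697 × 93.3)
  = 0.8310 × 0.08076 = 0.06711 mg/L
(0.06711 mg/L = 0.06711 µg/mL)

0.067 µg/mL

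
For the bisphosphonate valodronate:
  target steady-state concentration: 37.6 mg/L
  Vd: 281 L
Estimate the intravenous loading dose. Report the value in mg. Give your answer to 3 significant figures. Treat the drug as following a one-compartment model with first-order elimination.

10600 mg

LD = Css × Vd = 37.6 × 281 = 10570 mg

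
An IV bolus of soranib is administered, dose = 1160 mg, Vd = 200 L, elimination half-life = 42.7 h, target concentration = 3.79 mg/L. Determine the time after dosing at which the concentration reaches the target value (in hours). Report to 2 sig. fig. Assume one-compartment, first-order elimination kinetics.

C₀ = Dose / Vd = 1160 / 200 = 5.800 mg/L
k = ln2 / t½ = 0.693147 / 42.7 = 0.01623 h⁻¹
t = ln(C₀ / C) / k = ln(5.800 / 3.79) / 0.01623
  = ln(1.530) / 0.01623 = 0.4253 / 0.01623 = 26.20 h

26 h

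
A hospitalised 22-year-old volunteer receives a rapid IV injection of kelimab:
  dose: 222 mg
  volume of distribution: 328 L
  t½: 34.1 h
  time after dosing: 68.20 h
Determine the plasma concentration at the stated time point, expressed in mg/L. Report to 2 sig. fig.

0.17 mg/L

C₀ = Dose / Vd = 222.0 / 328 = 0.6768 mg/L
k = ln2 / t½ = 0.693147 / 34.1 = 0.02033 h⁻¹
t / t½ = 68.20 / 34.1 = 2 half-lives
C = C₀ × (1/2)^2 = 0.6768 × 0.2500 = 0.1692 mg/L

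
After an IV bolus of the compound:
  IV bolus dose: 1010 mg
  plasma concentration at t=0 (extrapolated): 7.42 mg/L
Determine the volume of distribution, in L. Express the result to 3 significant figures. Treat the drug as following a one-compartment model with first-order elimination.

Vd = Dose / C₀ = 1010 / 7.42 = 136.1 L

136 L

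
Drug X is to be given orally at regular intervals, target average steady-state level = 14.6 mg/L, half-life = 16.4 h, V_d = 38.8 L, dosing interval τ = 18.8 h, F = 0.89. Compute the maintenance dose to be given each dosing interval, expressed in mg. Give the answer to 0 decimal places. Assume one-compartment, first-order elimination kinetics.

506 mg

k = ln2 / t½ = 0.693147 / 16.4 = 0.04227 h⁻¹
CL = k × Vd = 0.04227 × 38.8 = 1.640 L/h
At steady state, F × (Dose/τ) = Css × CL.
Dose = Css × CL × τ / F = 14.6 × 1.640 × 18.8 / 0.89 = 505.8 mg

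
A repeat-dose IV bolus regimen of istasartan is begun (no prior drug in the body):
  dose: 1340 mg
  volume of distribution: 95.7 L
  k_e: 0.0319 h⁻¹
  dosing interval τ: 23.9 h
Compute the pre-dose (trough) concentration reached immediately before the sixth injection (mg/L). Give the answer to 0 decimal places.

12 mg/L

C₀ per dose = Dose / Vd = 1340 / 95.7 = 14.00 mg/L
Fraction remaining after one interval: r = e^(−kτ) = e^(−0.03190 × 23.9) = 0.4665
Before dose 6, 5 doses have been given (aged 1τ, 2τ, 3τ, 4τ, 5τ).
C_trough = C₀ × (r + r² + … + r^5) = C₀ × r(1−r^5)/(1−r)
        = 14.00 × 0.4665 × (1 − 0.02209) / (1 − 0.4665) = 11.97 mg/L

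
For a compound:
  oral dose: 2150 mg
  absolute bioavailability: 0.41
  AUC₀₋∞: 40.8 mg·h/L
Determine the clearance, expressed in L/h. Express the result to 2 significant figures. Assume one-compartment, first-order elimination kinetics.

22 L/h

CL = F·Dose / AUC = 0.41 × 2150 / 40.8 = 21.61 L/h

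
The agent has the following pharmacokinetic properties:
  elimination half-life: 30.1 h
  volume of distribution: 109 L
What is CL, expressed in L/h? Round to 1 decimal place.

2.5 L/h

k = ln2 / t½ = 0.693147 / 30.1 = 0.02303 h⁻¹
CL = k × Vd = 0.02303 × 109 = 2.510 L/h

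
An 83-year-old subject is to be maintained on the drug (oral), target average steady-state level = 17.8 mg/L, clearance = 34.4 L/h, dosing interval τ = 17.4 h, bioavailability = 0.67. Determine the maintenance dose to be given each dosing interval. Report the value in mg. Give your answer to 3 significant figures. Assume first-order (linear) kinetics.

At steady state, F × (Dose/τ) = Css × CL.
Dose = Css × CL × τ / F = 17.8 × 34.40 × 17.4 / 0.67 = 15900 mg

15900 mg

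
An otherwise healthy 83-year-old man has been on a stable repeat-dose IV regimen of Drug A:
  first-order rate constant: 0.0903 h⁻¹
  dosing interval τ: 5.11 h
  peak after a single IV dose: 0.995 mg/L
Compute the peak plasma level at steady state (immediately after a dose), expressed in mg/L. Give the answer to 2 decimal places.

e^(−kτ) = e^(−0.09030 × 5.11) = 0.6304
Accumulation ratio R = 1 / (1 − e^(−kτ)) = 1 / (1 − 0.6304) = 2.706
Steady-state peak = C₀ × R = 0.995 × 2.706 = 2.692 mg/L

2.69 mg/L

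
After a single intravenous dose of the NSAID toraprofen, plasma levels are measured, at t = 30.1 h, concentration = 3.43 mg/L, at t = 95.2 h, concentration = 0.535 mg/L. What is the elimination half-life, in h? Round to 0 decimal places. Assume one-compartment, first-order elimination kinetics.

24 h

k = ln(C₁/C₂) / (t₂ − t₁) = ln(3.43/0.535) / (95.2 − 30.1)
  = 1.858 / 65.10 = 0.02854 h⁻¹
t½ = ln2 / k = 0.693147 / 0.02854 = 24.29 h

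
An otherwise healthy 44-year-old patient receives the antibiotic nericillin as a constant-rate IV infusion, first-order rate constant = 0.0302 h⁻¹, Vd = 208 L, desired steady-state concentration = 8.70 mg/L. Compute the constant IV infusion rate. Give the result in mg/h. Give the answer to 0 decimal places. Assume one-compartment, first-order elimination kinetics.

CL = k × Vd = 0.03020 × 208 = 6.282 L/h
At steady state, infusion rate R₀ = Css × CL = 8.70 × 6.282 = 54.65 mg/h

55 mg/h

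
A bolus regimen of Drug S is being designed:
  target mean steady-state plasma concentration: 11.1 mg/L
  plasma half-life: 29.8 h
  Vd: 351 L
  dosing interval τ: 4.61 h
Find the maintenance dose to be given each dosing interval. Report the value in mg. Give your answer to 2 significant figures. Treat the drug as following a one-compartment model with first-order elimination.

k = ln2 / t½ = 0.693147 / 29.8 = 0.02326 h⁻¹
CL = k × Vd = 0.02326 × 351 = 8.164 L/h
At steady state, Dose/τ = Css × CL.
Dose = Css × CL × τ = 11.1 × 8.164 × 4.61 = 417.8 mg

420 mg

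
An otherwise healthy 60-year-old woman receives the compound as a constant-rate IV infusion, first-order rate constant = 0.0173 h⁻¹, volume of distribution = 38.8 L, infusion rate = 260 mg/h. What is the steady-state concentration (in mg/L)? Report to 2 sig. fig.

CL = k × Vd = 0.01730 × 38.8 = 0.6712 L/h
At steady state Css = R₀ / CL = 260 / 0.6712 = 387.4 mg/L

390 mg/L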